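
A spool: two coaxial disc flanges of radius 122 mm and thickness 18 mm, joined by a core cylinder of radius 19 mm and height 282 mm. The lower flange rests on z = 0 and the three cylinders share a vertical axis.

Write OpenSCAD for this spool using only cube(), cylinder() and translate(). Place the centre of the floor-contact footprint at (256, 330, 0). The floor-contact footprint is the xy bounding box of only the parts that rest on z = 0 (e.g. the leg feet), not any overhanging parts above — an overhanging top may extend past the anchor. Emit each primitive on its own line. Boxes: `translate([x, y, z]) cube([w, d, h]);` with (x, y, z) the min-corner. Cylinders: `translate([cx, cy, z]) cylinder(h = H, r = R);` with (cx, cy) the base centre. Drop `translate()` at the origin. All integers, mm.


translate([256, 330, 0]) cylinder(h = 18, r = 122);
translate([256, 330, 18]) cylinder(h = 282, r = 19);
translate([256, 330, 300]) cylinder(h = 18, r = 122);


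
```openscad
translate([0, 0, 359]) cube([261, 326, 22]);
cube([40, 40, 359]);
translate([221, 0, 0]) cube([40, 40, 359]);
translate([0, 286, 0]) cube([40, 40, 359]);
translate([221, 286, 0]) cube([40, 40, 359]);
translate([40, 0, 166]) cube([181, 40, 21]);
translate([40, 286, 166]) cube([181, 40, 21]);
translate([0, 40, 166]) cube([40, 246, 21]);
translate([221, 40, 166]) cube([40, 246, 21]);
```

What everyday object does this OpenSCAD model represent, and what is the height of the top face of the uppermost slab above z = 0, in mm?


A stool. The seat height is 381 mm.

A 261×326×22 slab at z = 359 on four corner posts — a stool. The seat top is 359 + 22 = 381 mm.


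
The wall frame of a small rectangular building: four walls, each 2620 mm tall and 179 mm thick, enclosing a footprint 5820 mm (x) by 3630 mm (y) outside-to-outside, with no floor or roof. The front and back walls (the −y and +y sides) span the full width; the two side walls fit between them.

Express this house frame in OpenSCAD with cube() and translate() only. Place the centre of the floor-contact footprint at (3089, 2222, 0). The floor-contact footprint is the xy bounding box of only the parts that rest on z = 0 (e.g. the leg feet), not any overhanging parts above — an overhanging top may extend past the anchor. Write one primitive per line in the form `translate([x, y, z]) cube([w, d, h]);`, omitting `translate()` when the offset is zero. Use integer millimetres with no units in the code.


translate([179, 407, 0]) cube([5820, 179, 2620]);
translate([179, 3858, 0]) cube([5820, 179, 2620]);
translate([179, 586, 0]) cube([179, 3272, 2620]);
translate([5820, 586, 0]) cube([179, 3272, 2620]);


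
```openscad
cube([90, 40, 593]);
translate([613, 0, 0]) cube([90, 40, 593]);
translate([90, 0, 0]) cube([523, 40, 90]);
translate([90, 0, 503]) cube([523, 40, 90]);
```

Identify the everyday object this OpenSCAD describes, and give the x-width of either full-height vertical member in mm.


A picture frame. The border width is 90 mm.

Four thin pieces enclosing a rectangular opening — a picture frame. The two full-height stiles are 593 mm tall; the top rail sits at z = 503 and is 90 mm tall, so the border above the opening is 593 − 503 = 90 mm, matching the stile x-width.


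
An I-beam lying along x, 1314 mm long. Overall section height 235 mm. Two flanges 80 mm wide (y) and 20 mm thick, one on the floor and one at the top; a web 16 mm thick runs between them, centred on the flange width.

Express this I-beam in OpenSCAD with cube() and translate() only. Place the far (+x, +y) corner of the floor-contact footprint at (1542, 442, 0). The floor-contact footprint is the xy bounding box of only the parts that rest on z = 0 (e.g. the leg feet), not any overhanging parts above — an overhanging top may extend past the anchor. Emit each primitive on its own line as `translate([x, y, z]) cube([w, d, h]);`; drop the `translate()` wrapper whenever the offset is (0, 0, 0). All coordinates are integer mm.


translate([228, 362, 0]) cube([1314, 80, 20]);
translate([228, 394, 20]) cube([1314, 16, 195]);
translate([228, 362, 215]) cube([1314, 80, 20]);


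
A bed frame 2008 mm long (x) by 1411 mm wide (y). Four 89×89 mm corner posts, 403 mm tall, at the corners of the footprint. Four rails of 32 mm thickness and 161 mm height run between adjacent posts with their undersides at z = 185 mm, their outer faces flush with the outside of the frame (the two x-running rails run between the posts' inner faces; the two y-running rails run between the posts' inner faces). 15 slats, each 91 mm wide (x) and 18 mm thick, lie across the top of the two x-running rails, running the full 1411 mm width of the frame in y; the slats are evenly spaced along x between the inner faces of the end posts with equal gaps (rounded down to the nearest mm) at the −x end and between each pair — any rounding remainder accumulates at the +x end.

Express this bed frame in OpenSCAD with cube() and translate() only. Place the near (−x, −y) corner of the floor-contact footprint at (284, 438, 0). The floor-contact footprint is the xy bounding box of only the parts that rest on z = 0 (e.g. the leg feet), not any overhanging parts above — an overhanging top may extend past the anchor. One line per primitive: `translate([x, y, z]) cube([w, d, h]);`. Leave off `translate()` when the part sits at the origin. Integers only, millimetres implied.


translate([284, 438, 0]) cube([89, 89, 403]);
translate([284, 1760, 0]) cube([89, 89, 403]);
translate([2203, 438, 0]) cube([89, 89, 403]);
translate([2203, 1760, 0]) cube([89, 89, 403]);
translate([373, 438, 185]) cube([1830, 32, 161]);
translate([373, 1817, 185]) cube([1830, 32, 161]);
translate([284, 527, 185]) cube([32, 1233, 161]);
translate([2260, 527, 185]) cube([32, 1233, 161]);
translate([402, 438, 346]) cube([91, 1411, 18]);
translate([522, 438, 346]) cube([91, 1411, 18]);
translate([642, 438, 346]) cube([91, 1411, 18]);
translate([762, 438, 346]) cube([91, 1411, 18]);
translate([882, 438, 346]) cube([91, 1411, 18]);
translate([1002, 438, 346]) cube([91, 1411, 18]);
translate([1122, 438, 346]) cube([91, 1411, 18]);
translate([1242, 438, 346]) cube([91, 1411, 18]);
translate([1362, 438, 346]) cube([91, 1411, 18]);
translate([1482, 438, 346]) cube([91, 1411, 18]);
translate([1602, 438, 346]) cube([91, 1411, 18]);
translate([1722, 438, 346]) cube([91, 1411, 18]);
translate([1842, 438, 346]) cube([91, 1411, 18]);
translate([1962, 438, 346]) cube([91, 1411, 18]);
translate([2082, 438, 346]) cube([91, 1411, 18]);


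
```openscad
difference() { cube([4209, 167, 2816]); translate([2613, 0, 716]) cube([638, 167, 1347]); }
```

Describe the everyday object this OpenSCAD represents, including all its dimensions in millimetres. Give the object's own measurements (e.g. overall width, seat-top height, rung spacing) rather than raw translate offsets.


A wall 4209 mm long (x), 167 mm thick (y), 2816 mm tall, with a rectangular window opening cut through it. The opening is 638 mm wide and 1347 mm tall; its sill is at z = 716 mm and its near (−x) edge is 2613 mm from the wall's −x end. The opening passes through the full wall thickness.


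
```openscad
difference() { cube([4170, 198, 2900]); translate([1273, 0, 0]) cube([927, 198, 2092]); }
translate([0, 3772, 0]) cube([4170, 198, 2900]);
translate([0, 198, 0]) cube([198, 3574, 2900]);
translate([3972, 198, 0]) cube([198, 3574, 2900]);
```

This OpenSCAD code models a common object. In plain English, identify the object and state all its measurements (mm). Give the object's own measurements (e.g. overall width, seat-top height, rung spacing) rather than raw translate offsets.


A single room: four walls, each 2900 mm tall and 198 mm thick, enclosing an outside footprint 4170×3970 mm (x × y), no floor or roof. The front and back walls (−y and +y sides) run the full x-width; the side walls fit between their inner faces. A door opening 927 mm wide and 2092 mm tall is cut through the front wall from the floor up, its −x edge 1273 mm from the wall's −x end.


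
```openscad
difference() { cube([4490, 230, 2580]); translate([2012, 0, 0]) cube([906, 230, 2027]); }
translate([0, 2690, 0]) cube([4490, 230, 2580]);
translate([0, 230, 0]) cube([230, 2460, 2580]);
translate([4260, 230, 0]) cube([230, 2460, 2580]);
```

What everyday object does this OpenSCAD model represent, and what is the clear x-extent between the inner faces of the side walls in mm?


A single room. The interior width is 4030 mm.

Four walls enclosing a rectangle with a door in the front wall — a room. Outside width 4490 minus two 230 mm walls gives 4030 mm.


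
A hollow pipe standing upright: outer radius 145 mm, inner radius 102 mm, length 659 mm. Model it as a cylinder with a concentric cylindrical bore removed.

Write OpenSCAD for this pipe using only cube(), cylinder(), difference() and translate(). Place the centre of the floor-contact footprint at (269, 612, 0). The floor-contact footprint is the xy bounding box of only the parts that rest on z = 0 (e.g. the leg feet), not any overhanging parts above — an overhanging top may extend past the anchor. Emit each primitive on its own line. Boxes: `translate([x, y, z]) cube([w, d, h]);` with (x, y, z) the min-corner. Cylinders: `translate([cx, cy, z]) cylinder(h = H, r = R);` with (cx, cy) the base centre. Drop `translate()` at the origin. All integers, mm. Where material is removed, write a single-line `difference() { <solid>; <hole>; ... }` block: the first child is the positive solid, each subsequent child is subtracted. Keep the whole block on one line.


difference() { translate([269, 612, 0]) cylinder(h = 659, r = 145); translate([269, 612, 0]) cylinder(h = 659, r = 102); }


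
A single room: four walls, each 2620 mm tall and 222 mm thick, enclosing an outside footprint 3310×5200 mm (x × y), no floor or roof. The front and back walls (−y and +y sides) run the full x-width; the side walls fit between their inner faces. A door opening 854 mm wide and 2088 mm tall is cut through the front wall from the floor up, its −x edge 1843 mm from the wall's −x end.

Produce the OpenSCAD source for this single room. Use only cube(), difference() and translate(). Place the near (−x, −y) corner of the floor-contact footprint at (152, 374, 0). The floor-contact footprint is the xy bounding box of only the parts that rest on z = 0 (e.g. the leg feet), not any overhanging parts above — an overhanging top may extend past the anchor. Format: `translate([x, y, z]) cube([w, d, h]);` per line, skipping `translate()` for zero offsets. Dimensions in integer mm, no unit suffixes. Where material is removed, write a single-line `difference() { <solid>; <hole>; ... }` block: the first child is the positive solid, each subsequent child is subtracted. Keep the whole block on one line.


difference() { translate([152, 374, 0]) cube([3310, 222, 2620]); translate([1995, 374, 0]) cube([854, 222, 2088]); }
translate([152, 5352, 0]) cube([3310, 222, 2620]);
translate([152, 596, 0]) cube([222, 4756, 2620]);
translate([3240, 596, 0]) cube([222, 4756, 2620]);


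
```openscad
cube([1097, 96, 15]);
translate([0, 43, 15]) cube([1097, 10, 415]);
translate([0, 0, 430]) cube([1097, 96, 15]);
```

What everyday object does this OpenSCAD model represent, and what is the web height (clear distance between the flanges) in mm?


An I-beam. The web height is 415 mm.

Two wide flanges with a thin centred web — an I-beam. Overall 445 mm minus two 15 mm flanges gives a web of 445 − 2·15 = 415 mm.


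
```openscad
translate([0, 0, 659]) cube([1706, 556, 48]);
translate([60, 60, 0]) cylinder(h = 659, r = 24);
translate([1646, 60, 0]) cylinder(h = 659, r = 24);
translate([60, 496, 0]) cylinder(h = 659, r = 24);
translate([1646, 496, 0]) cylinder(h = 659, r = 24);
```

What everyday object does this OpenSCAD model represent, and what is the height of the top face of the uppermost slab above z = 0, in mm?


A table. The table height is 707 mm.

A 1706×556×48 slab sits at z = 659 on four Ø48 mm round legs — a table. The top surface is at 659 + 48 = 707 mm.


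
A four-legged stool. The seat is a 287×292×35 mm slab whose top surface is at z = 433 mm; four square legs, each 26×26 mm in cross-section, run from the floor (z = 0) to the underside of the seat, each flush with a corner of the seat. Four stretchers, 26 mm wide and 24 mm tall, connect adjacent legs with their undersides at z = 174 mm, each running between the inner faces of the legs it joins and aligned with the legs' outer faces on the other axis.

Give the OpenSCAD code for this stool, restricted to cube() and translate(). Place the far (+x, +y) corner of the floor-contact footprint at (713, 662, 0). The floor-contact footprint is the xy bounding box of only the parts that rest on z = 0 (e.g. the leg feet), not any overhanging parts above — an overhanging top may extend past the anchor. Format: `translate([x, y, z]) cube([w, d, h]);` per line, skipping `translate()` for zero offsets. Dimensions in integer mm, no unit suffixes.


translate([426, 370, 398]) cube([287, 292, 35]);
translate([426, 370, 0]) cube([26, 26, 398]);
translate([687, 370, 0]) cube([26, 26, 398]);
translate([426, 636, 0]) cube([26, 26, 398]);
translate([687, 636, 0]) cube([26, 26, 398]);
translate([452, 370, 174]) cube([235, 26, 24]);
translate([452, 636, 174]) cube([235, 26, 24]);
translate([426, 396, 174]) cube([26, 240, 24]);
translate([687, 396, 174]) cube([26, 240, 24]);


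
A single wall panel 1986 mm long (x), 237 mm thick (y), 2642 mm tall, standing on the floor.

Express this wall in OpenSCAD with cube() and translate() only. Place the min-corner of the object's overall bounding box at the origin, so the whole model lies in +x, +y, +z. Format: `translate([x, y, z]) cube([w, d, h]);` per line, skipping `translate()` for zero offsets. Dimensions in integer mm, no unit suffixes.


cube([1986, 237, 2642]);


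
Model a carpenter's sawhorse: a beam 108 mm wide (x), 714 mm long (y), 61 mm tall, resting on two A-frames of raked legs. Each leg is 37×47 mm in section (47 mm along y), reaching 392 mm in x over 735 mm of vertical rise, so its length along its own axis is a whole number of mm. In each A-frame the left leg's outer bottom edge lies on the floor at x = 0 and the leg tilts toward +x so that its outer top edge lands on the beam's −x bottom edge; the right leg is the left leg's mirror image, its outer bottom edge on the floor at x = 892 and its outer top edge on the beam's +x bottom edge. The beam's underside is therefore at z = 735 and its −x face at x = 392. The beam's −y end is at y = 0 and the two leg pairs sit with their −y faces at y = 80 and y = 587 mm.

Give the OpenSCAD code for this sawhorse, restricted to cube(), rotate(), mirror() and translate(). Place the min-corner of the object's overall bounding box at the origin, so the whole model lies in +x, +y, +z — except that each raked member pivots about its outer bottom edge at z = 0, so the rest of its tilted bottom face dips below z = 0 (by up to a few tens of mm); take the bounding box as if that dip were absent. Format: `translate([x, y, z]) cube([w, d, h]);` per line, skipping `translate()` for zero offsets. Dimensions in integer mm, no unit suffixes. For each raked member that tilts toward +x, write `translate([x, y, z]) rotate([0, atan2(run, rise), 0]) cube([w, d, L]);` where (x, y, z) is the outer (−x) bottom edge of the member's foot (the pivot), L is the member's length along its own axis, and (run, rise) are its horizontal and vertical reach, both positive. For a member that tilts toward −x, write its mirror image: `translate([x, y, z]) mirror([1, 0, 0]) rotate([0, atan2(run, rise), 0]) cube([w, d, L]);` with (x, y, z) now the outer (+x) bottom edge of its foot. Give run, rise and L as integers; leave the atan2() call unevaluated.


translate([392, 0, 735]) cube([108, 714, 61]);
translate([0, 80, 0]) rotate([0, atan2(392, 735), 0]) cube([37, 47, 833]);
translate([892, 80, 0]) mirror([1, 0, 0]) rotate([0, atan2(392, 735), 0]) cube([37, 47, 833]);
translate([0, 587, 0]) rotate([0, atan2(392, 735), 0]) cube([37, 47, 833]);
translate([892, 587, 0]) mirror([1, 0, 0]) rotate([0, atan2(392, 735), 0]) cube([37, 47, 833]);


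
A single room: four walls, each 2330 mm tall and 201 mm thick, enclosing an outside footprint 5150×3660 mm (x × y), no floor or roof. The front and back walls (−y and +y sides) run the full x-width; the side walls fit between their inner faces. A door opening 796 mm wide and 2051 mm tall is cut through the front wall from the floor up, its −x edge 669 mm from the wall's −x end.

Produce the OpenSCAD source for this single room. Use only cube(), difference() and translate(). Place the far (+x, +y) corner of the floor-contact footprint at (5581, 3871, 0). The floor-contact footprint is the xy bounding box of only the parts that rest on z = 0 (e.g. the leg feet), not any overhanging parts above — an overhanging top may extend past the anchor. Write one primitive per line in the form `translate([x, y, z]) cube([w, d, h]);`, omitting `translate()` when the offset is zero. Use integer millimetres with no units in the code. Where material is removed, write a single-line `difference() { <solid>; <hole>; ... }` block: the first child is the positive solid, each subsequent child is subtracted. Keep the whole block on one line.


difference() { translate([431, 211, 0]) cube([5150, 201, 2330]); translate([1100, 211, 0]) cube([796, 201, 2051]); }
translate([431, 3670, 0]) cube([5150, 201, 2330]);
translate([431, 412, 0]) cube([201, 3258, 2330]);
translate([5380, 412, 0]) cube([201, 3258, 2330]);


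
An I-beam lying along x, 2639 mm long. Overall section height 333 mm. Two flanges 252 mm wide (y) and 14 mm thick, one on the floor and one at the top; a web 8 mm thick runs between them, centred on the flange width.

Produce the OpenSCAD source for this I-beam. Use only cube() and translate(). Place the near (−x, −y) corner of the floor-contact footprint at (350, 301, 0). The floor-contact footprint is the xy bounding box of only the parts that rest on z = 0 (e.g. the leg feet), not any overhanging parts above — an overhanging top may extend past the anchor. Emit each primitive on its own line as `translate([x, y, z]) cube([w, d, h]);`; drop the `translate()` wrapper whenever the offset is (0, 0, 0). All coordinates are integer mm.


translate([350, 301, 0]) cube([2639, 252, 14]);
translate([350, 423, 14]) cube([2639, 8, 305]);
translate([350, 301, 319]) cube([2639, 252, 14]);


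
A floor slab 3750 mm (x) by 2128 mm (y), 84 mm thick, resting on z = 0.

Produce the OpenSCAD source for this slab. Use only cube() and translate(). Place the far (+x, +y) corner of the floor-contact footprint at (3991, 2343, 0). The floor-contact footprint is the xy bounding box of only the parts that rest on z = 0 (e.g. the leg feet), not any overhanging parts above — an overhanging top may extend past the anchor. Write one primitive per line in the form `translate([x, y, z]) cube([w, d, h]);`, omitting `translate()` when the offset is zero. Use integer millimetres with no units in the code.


translate([241, 215, 0]) cube([3750, 2128, 84]);


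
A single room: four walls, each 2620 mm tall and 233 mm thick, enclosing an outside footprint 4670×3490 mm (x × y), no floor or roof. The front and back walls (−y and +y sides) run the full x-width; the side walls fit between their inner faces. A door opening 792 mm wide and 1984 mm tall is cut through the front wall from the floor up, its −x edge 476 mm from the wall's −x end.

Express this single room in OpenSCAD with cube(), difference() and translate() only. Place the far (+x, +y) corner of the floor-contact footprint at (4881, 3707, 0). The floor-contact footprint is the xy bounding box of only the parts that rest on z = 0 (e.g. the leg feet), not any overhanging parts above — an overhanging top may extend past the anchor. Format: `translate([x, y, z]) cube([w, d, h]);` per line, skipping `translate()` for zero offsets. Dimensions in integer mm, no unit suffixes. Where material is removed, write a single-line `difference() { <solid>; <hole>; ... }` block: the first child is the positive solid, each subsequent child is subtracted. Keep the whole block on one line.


difference() { translate([211, 217, 0]) cube([4670, 233, 2620]); translate([687, 217, 0]) cube([792, 233, 1984]); }
translate([211, 3474, 0]) cube([4670, 233, 2620]);
translate([211, 450, 0]) cube([233, 3024, 2620]);
translate([4648, 450, 0]) cube([233, 3024, 2620]);


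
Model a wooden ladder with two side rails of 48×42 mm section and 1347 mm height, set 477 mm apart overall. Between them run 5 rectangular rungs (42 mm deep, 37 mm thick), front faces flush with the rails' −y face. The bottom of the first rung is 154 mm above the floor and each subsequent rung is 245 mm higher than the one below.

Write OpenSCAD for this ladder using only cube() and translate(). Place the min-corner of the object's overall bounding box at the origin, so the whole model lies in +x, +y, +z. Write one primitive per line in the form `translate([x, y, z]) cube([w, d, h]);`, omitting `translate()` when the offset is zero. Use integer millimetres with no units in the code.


// rung span = 477 - 2*48 = 381
// rung[k] z = 154 + k*245
cube([48, 42, 1347]);
translate([429, 0, 0]) cube([48, 42, 1347]);
translate([48, 0, 154]) cube([381, 42, 37]);
translate([48, 0, 399]) cube([381, 42, 37]);
translate([48, 0, 644]) cube([381, 42, 37]);
translate([48, 0, 889]) cube([381, 42, 37]);
translate([48, 0, 1134]) cube([381, 42, 37]);


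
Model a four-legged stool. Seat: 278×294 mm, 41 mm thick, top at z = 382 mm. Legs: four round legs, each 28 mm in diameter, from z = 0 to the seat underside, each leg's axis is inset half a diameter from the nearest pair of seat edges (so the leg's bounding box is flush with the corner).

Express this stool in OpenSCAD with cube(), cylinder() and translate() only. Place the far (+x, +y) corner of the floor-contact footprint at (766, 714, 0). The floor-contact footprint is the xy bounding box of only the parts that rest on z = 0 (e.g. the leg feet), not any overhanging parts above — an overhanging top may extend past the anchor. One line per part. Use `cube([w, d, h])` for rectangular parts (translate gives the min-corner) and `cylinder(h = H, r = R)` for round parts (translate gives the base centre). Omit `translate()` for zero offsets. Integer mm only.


translate([488, 420, 341]) cube([278, 294, 41]);
translate([502, 434, 0]) cylinder(h = 341, r = 14);
translate([752, 434, 0]) cylinder(h = 341, r = 14);
translate([502, 700, 0]) cylinder(h = 341, r = 14);
translate([752, 700, 0]) cylinder(h = 341, r = 14);


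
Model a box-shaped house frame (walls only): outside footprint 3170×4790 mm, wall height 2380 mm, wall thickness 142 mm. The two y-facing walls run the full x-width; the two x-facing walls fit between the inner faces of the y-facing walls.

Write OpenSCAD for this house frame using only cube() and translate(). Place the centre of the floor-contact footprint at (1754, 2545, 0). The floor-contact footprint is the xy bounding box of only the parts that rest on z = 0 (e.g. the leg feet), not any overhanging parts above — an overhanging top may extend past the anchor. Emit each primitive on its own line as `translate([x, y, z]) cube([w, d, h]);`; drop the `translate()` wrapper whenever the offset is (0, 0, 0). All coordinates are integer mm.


translate([169, 150, 0]) cube([3170, 142, 2380]);
translate([169, 4798, 0]) cube([3170, 142, 2380]);
translate([169, 292, 0]) cube([142, 4506, 2380]);
translate([3197, 292, 0]) cube([142, 4506, 2380]);


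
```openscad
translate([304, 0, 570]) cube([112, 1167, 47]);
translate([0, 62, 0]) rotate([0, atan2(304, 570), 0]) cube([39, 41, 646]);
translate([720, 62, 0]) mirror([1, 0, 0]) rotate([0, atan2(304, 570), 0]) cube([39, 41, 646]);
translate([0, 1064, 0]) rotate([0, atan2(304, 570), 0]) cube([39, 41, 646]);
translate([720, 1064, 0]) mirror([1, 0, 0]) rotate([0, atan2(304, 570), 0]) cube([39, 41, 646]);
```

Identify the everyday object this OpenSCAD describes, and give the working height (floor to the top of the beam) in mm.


A sawhorse. The overall height is 617 mm.

A beam across two mirrored pairs of raked legs — a sawhorse. The beam's underside is at z = 570 (matching the legs' vertical rise in atan2(304, 570)) and the beam is 47 mm tall, so its top is at 570 + 47 = 617 mm. The raked legs top out at the beam's underside, so that is the highest point.


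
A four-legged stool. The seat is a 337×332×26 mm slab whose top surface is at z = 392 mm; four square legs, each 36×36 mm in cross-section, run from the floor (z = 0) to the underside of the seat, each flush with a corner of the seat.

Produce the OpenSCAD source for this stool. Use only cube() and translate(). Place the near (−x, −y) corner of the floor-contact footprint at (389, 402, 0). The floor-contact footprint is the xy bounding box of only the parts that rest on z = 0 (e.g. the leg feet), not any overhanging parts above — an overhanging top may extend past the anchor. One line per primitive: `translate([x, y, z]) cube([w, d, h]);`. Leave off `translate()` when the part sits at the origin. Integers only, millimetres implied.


// leg_h = 392 - 26 = 366
translate([389, 402, 366]) cube([337, 332, 26]);
translate([389, 402, 0]) cube([36, 36, 366]);
translate([690, 402, 0]) cube([36, 36, 366]);
translate([389, 698, 0]) cube([36, 36, 366]);
translate([690, 698, 0]) cube([36, 36, 366]);


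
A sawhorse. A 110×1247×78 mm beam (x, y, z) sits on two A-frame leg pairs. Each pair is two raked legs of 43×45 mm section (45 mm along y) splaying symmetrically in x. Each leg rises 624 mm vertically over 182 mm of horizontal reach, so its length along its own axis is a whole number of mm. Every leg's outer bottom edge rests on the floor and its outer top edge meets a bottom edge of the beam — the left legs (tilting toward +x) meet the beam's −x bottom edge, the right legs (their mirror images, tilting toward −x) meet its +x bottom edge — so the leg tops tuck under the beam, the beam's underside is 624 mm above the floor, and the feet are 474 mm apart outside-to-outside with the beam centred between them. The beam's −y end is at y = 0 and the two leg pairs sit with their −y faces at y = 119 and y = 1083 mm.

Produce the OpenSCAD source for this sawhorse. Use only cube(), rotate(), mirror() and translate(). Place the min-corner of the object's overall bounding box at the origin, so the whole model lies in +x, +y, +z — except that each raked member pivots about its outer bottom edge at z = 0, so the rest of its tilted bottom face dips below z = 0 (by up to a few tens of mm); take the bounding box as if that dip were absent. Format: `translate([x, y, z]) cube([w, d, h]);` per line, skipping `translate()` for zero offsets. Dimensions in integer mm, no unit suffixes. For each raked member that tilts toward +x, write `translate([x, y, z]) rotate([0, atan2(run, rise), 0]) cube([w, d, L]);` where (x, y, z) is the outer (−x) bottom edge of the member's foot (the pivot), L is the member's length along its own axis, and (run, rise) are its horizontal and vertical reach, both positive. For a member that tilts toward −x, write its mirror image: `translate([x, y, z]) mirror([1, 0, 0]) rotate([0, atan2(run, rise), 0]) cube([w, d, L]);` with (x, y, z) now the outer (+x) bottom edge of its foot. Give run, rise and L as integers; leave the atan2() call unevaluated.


// leg length = √(182² + 624²) = 650
// right-leg outer foot x = 2·182 + 110 = 474
// beam min-corner = (182, 0, 624)
translate([182, 0, 624]) cube([110, 1247, 78]);
translate([0, 119, 0]) rotate([0, atan2(182, 624), 0]) cube([43, 45, 650]);
translate([474, 119, 0]) mirror([1, 0, 0]) rotate([0, atan2(182, 624), 0]) cube([43, 45, 650]);
translate([0, 1083, 0]) rotate([0, atan2(182, 624), 0]) cube([43, 45, 650]);
translate([474, 1083, 0]) mirror([1, 0, 0]) rotate([0, atan2(182, 624), 0]) cube([43, 45, 650]);


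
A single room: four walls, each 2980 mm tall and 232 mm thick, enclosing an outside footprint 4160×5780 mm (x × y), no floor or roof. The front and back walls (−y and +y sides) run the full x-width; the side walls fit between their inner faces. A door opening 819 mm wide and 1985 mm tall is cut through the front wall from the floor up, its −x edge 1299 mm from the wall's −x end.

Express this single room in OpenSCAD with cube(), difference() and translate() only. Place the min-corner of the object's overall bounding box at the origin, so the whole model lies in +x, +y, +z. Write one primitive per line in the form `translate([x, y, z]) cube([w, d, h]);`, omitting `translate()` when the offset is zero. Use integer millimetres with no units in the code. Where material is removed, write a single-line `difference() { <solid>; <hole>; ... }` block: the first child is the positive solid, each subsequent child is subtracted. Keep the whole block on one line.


difference() { cube([4160, 232, 2980]); translate([1299, 0, 0]) cube([819, 232, 1985]); }
translate([0, 5548, 0]) cube([4160, 232, 2980]);
translate([0, 232, 0]) cube([232, 5316, 2980]);
translate([3928, 232, 0]) cube([232, 5316, 2980]);


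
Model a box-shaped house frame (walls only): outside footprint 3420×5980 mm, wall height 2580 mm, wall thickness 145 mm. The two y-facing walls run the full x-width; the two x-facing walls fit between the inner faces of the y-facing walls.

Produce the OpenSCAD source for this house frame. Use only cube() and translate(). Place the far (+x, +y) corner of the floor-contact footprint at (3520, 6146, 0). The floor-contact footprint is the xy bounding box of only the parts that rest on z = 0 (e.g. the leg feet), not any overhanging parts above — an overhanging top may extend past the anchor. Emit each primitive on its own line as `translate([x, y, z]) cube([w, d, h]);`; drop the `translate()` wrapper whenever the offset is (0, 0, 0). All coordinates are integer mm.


translate([100, 166, 0]) cube([3420, 145, 2580]);
translate([100, 6001, 0]) cube([3420, 145, 2580]);
translate([100, 311, 0]) cube([145, 5690, 2580]);
translate([3375, 311, 0]) cube([145, 5690, 2580]);


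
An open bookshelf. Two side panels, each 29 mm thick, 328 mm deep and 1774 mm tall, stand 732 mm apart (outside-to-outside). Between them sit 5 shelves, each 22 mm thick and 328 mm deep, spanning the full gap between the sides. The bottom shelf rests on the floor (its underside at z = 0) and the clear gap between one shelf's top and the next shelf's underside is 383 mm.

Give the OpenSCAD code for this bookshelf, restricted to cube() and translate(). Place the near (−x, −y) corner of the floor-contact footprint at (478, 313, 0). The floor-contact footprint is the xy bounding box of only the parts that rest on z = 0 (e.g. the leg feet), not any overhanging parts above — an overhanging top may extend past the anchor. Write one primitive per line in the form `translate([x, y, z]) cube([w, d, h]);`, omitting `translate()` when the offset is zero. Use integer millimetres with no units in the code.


translate([478, 313, 0]) cube([29, 328, 1774]);
translate([1181, 313, 0]) cube([29, 328, 1774]);
translate([507, 313, 0]) cube([674, 328, 22]);
translate([507, 313, 405]) cube([674, 328, 22]);
translate([507, 313, 810]) cube([674, 328, 22]);
translate([507, 313, 1215]) cube([674, 328, 22]);
translate([507, 313, 1620]) cube([674, 328, 22]);


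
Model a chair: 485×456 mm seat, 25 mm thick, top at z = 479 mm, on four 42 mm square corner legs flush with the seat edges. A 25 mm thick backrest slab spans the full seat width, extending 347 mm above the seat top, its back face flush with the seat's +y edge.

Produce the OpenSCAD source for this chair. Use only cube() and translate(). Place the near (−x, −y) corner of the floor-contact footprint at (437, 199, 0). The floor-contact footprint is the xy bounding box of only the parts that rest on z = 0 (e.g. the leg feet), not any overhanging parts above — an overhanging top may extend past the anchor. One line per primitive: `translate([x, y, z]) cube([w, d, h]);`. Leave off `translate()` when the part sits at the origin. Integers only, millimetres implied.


translate([437, 199, 454]) cube([485, 456, 25]);
translate([437, 199, 0]) cube([42, 42, 454]);
translate([880, 199, 0]) cube([42, 42, 454]);
translate([437, 613, 0]) cube([42, 42, 454]);
translate([880, 613, 0]) cube([42, 42, 454]);
translate([437, 630, 479]) cube([485, 25, 347]);


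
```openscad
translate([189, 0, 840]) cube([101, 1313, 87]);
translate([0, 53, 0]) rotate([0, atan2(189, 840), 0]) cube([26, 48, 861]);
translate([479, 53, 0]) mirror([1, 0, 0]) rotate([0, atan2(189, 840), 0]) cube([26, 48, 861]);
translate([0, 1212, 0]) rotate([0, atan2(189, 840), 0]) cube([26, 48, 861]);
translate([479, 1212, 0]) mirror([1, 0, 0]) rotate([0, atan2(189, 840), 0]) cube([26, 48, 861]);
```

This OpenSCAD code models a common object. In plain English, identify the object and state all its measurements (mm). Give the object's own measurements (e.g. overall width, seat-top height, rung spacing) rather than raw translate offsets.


A sawhorse. A 101×1313×87 mm beam (x, y, z) sits on two A-frame leg pairs. Each pair is two raked legs of 26×48 mm section (48 mm along y) splaying symmetrically in x. Each leg rises 840 mm vertically over 189 mm of horizontal reach and is 861 mm long along its own axis. Every leg's outer bottom edge rests on the floor and its outer top edge meets a bottom edge of the beam — the left legs (tilting toward +x) meet the beam's −x bottom edge, the right legs (their mirror images, tilting toward −x) meet its +x bottom edge — so the leg tops tuck under the beam, the beam's underside is 840 mm above the floor, and the feet are 479 mm apart outside-to-outside with the beam centred between them. The two leg pairs are set in 53 mm from either end of the beam.


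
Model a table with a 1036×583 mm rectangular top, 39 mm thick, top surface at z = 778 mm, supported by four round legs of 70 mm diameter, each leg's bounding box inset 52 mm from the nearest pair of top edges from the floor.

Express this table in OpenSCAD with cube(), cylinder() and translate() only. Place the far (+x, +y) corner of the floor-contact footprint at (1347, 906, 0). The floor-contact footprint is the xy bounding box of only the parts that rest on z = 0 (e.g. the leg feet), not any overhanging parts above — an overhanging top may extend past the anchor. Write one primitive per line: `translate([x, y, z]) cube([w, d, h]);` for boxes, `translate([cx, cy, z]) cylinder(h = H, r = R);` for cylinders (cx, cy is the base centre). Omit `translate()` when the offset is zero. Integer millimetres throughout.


// leg_h = 778 - 39 = 739
translate([363, 375, 739]) cube([1036, 583, 39]);
translate([450, 462, 0]) cylinder(h = 739, r = 35);
translate([1312, 462, 0]) cylinder(h = 739, r = 35);
translate([450, 871, 0]) cylinder(h = 739, r = 35);
translate([1312, 871, 0]) cylinder(h = 739, r = 35);


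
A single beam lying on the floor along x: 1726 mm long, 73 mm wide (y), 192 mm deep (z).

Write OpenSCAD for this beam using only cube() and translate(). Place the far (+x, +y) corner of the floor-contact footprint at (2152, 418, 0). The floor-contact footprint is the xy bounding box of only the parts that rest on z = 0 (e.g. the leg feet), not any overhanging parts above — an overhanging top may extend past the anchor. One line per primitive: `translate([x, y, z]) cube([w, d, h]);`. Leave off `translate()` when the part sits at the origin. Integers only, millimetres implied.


translate([426, 345, 0]) cube([1726, 73, 192]);


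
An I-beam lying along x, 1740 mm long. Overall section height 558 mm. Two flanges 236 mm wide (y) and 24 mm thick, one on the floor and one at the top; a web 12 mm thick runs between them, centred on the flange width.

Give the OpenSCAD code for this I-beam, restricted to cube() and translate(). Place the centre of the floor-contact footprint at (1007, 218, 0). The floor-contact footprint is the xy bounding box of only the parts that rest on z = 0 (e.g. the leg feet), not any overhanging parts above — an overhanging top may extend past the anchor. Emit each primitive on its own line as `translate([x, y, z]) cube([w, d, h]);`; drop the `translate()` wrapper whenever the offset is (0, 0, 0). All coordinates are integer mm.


translate([137, 100, 0]) cube([1740, 236, 24]);
translate([137, 212, 24]) cube([1740, 12, 510]);
translate([137, 100, 534]) cube([1740, 236, 24]);


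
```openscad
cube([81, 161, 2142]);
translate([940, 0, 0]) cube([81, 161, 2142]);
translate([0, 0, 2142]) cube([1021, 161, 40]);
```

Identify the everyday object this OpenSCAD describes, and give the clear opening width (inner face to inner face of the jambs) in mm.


A door frame. The clear opening width is 859 mm.

Two 2142 mm tall posts with a header on top — a door frame. The left jamb is 81 mm wide at x = 0; the right jamb starts at x = 940. The clear opening is 940 − 81 = 859 mm.


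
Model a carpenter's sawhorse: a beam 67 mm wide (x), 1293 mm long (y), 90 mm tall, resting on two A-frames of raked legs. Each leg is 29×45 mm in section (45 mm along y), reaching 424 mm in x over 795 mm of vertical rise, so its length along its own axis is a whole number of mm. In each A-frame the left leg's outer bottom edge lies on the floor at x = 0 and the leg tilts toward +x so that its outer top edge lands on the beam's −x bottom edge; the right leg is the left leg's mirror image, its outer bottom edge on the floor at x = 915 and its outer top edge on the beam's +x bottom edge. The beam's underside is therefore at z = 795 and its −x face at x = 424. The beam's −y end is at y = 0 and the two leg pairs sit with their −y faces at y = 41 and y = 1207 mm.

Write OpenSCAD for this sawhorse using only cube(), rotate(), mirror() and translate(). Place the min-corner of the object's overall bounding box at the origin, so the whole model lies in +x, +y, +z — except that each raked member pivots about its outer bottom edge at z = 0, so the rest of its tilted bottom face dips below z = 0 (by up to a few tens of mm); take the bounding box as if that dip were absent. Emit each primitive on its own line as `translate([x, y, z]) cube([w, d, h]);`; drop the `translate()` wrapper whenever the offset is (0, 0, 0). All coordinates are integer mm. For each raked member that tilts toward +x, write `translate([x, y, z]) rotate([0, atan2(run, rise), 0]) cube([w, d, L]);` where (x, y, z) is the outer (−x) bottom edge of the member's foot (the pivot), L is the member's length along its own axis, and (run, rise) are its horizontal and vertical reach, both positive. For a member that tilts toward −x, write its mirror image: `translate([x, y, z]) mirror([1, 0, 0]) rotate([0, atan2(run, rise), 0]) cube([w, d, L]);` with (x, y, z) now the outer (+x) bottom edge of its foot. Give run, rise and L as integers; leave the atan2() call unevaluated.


translate([424, 0, 795]) cube([67, 1293, 90]);
translate([0, 41, 0]) rotate([0, atan2(424, 795), 0]) cube([29, 45, 901]);
translate([915, 41, 0]) mirror([1, 0, 0]) rotate([0, atan2(424, 795), 0]) cube([29, 45, 901]);
translate([0, 1207, 0]) rotate([0, atan2(424, 795), 0]) cube([29, 45, 901]);
translate([915, 1207, 0]) mirror([1, 0, 0]) rotate([0, atan2(424, 795), 0]) cube([29, 45, 901]);


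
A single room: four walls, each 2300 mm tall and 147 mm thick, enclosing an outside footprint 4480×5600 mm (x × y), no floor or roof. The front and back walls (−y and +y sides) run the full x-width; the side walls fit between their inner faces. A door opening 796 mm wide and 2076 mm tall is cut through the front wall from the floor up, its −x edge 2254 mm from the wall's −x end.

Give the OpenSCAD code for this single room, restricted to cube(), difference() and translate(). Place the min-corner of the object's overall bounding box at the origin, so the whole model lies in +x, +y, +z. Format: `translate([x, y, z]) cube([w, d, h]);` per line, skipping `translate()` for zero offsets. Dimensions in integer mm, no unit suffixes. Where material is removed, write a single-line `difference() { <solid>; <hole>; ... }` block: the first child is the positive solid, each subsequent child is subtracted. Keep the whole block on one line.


difference() { cube([4480, 147, 2300]); translate([2254, 0, 0]) cube([796, 147, 2076]); }
translate([0, 5453, 0]) cube([4480, 147, 2300]);
translate([0, 147, 0]) cube([147, 5306, 2300]);
translate([4333, 147, 0]) cube([147, 5306, 2300]);
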